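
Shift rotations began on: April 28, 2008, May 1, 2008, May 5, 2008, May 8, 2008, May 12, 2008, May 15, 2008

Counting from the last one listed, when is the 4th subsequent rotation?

May 29, 2008

Every event lands on a Monday or Thursday (gaps cycle 3, 4, 3, 4, 3).
So the schedule is: every Monday and Thursday.
Next Monday: May 19, 2008.
The following Thursday is May 22, 2008.
The following Monday is May 26, 2008.
Next Thursday: May 29, 2008.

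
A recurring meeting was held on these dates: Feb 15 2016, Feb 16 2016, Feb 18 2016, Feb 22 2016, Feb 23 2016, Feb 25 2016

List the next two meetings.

Feb 29 2016, Mar 1 2016

The gap pattern 1, 2, 4, 1, 2 repeats every 3 events.
These are the Mondays, Tuesdays and Thursdays of each week.
The following Monday is Feb 29 2016.
The following Tuesday is Mar 1 2016.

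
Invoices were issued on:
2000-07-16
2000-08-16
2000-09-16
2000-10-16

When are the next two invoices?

2000-11-16, 2000-12-16

The day-of-month is always 16 (31, 31, 30 days between events).
So this recurs on the 16th of each month.
Next: November 2000 → 2000-11-16.
Next: December 2000 → 2000-12-16.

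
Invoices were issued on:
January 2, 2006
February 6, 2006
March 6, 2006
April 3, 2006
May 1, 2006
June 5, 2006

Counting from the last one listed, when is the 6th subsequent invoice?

These are Mondays at 28- or 35-day spacing (35, 28, 28, 28, 35).
The pattern: 1st Monday of the month.
July 2006 — 1st Monday is July 3, 2006.
1st Monday of August 2006: August 7, 2006.
1st Monday of September 2006: September 4, 2006.
October 2006 — 1st Monday is October 2, 2006.
November 2006 — 1st Monday is November 6, 2006.
December 2006 — 1st Monday is December 4, 2006.

December 4, 2006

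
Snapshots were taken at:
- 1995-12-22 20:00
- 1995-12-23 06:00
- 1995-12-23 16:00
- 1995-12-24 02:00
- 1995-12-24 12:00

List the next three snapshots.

Gaps: 10, 10, 10, 10 hours — each event is 10 hours after the previous one.
1995-12-24 12:00 + 10 h = 1995-12-24 22:00.
1995-12-24 22:00 + 10 h = 1995-12-25 08:00.
1995-12-25 08:00 + 10 h = 1995-12-25 18:00.

1995-12-24 22:00, 1995-12-25 08:00, 1995-12-25 18:00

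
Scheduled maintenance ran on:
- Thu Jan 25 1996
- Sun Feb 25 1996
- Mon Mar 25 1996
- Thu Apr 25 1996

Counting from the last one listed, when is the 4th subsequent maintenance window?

Gaps: 31, 29, 31 days — not constant. Every event is on the 25th of the month.
Pattern: the 25th of each month.
Next: May 1996 → Sat May 25 1996.
June 1996: Tue Jun 25 1996.
Next: July 1996 → Thu Jul 25 1996.
Next: August 1996 → Sun Aug 25 1996.

Sun Aug 25 1996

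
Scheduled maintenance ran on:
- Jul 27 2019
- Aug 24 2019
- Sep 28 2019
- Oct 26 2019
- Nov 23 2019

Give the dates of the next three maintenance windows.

All dates are Saturdays, 28, 35, 28, 28 days apart.
Specifically, the 4th Saturday of each month.
December 2019 — 4th Saturday is Dec 28 2019.
January 2020 — 4th Saturday is Jan 25 2020.
4th Saturday of February 2020: Feb 22 2020.

Dec 28 2019, Jan 25 2020, Feb 22 2020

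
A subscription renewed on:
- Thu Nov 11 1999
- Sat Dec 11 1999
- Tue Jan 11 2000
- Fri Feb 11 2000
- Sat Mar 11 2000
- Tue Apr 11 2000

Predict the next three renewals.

Thu May 11 2000, Sun Jun 11 2000, Tue Jul 11 2000

The day-of-month is always 11 (30, 31, 31, 29, 31 days between events).
So this recurs on the 11th of each month.
May 2000: Thu May 11 2000.
Next: June 2000 → Sun Jun 11 2000.
Next: July 2000 → Tue Jul 11 2000.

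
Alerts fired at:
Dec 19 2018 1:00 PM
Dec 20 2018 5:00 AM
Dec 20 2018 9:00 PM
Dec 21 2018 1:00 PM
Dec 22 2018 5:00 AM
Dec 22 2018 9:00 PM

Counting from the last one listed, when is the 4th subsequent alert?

The interval is a steady 16 hours (16, 16, 16, 16, 16).
Dec 22 2018 9:00 PM + 16 h = Dec 23 2018 1:00 PM.
Dec 23 2018 1:00 PM + 16 h = Dec 24 2018 5:00 AM.
Dec 24 2018 5:00 AM + 16 h = Dec 24 2018 9:00 PM.
Dec 24 2018 9:00 PM + 16 h = Dec 25 2018 1:00 PM.

Dec 25 2018 1:00 PM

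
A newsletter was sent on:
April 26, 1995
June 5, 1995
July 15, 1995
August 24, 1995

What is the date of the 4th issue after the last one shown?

Every event comes 40 days after the last (40, 40, 40).
August 24, 1995 + 40 days = October 3, 1995.
October 3, 1995 + 40 days = November 12, 1995.
November 12, 1995 + 40 days = December 22, 1995.
December 22, 1995 + 40 days = January 31, 1996.

January 31, 1996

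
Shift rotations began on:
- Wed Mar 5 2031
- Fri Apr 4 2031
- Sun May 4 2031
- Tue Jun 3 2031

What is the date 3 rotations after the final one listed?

Gaps between consecutive events: 30, 30, 30 days — a constant 30-day interval.
Tue Jun 3 2031 + 30 days = Thu Jul 3 2031.
Thu Jul 3 2031 + 30 days = Sat Aug 2 2031.
Sat Aug 2 2031 + 30 days = Mon Sep 1 2031.

Mon Sep 1 2031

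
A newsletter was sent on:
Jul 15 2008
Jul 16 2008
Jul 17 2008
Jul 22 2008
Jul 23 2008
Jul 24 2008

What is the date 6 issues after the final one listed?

Every event lands on a Tuesday or Wednesday or Thursday (gaps cycle 1, 1, 5, 1, 1).
So the schedule is: every Tuesday, Wednesday and Thursday.
The following Tuesday is Jul 29 2008.
Next Wednesday: Jul 30 2008.
Next Thursday: Jul 31 2008.
The following Tuesday is Aug 5 2008.
The following Wednesday is Aug 6 2008.
Next Thursday: Aug 7 2008.

Aug 7 2008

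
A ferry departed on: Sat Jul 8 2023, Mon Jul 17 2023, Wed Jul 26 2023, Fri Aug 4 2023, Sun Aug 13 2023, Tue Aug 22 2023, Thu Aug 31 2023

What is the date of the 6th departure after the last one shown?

Tue Oct 24 2023

Every event comes 9 days after the last (9, 9, 9, 9, 9, 9).
Thu Aug 31 2023 + 9 days = Sat Sep 9 2023.
Sat Sep 9 2023 + 9 days = Mon Sep 18 2023.
Mon Sep 18 2023 + 9 days = Wed Sep 27 2023.
Wed Sep 27 2023 + 9 days = Fri Oct 6 2023.
Fri Oct 6 2023 + 9 days = Sun Oct 15 2023.
Sun Oct 15 2023 + 9 days = Tue Oct 24 2023.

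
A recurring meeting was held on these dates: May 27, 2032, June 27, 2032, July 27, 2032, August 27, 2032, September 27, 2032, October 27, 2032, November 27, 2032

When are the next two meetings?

December 27, 2032; January 27, 2033

Each date is the 27th; the gaps (31, 30, 31, 31, 30, 31) track the month lengths.
The rule is the 27th of each month.
Next: December 2032 → December 27, 2032.
Next: January 2033 → January 27, 2033.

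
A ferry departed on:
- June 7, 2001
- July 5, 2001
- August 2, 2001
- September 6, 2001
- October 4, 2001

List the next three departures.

November 1, 2001; December 6, 2001; January 3, 2002

All dates are Thursdays, 28, 28, 35, 28 days apart.
Specifically, the 1st Thursday of each month.
November 2001 — 1st Thursday is November 1, 2001.
1st Thursday of December 2001: December 6, 2001.
January 2002 — 1st Thursday is January 3, 2002.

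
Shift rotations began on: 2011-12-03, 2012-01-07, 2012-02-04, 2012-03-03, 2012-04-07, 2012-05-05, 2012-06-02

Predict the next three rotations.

2012-07-07, 2012-08-04, 2012-09-01

All dates are Saturdays, 35, 28, 28, 35, 28, 28 days apart.
Specifically, the 1st Saturday of each month.
July 2012 — 1st Saturday is 2012-07-07.
1st Saturday of August 2012: 2012-08-04.
1st Saturday of September 2012: 2012-09-01.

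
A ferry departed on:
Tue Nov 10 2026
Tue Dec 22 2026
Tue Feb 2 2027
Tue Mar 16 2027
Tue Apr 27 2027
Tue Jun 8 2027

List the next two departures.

The spacing is 42, 42, 42, 42, 42 days — always 42 days.
Tue Jun 8 2027 + 42 days = Tue Jul 20 2027.
Tue Jul 20 2027 + 42 days = Tue Aug 31 2027.

Tue Jul 20 2027, Tue Aug 31 2027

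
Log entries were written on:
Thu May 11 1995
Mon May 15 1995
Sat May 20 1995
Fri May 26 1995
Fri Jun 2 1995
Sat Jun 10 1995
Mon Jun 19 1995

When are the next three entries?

Thu Jun 29 1995, Mon Jul 10 1995, Sat Jul 22 1995

Gaps: 4, 5, 6, 7, 8, 9 days — each gap is 1 larger than the previous one.
Next gap: 10 days. Mon Jun 19 1995 + 10 days = Thu Jun 29 1995.
Next gap: 11 days. Thu Jun 29 1995 + 11 days = Mon Jul 10 1995.
Next gap: 12 days. Mon Jul 10 1995 + 12 days = Sat Jul 22 1995.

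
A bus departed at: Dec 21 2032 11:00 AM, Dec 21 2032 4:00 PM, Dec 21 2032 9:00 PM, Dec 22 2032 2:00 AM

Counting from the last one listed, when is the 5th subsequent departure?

Spacing: 5, 5, 5 h — constant 5 h.
Dec 22 2032 2:00 AM + 5 h = Dec 22 2032 7:00 AM.
Dec 22 2032 7:00 AM + 5 h = Dec 22 2032 12:00 PM.
Dec 22 2032 12:00 PM + 5 h = Dec 22 2032 5:00 PM.
Dec 22 2032 5:00 PM + 5 h = Dec 22 2032 10:00 PM.
Dec 22 2032 10:00 PM + 5 h = Dec 23 2032 3:00 AM.

Dec 23 2032 3:00 AM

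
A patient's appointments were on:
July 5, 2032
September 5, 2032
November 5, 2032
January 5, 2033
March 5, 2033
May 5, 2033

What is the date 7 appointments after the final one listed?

Each date is the 5th; the gaps (62, 61, 61, 59, 61) track the month lengths.
The rule is the 5th of every 2 months.
Next: July 2033 → July 5, 2033.
September 2033: September 5, 2033.
Next: November 2033 → November 5, 2033.
January 2034: January 5, 2034.
March 2034: March 5, 2034.
May 2034: May 5, 2034.
Next: July 2034 → July 5, 2034.

July 5, 2034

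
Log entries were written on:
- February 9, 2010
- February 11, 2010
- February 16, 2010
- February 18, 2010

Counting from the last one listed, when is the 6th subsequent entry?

Every event lands on a Tuesday or Thursday (gaps cycle 2, 5, 2).
So the schedule is: every Tuesday and Thursday.
The following Tuesday is February 23, 2010.
Next Thursday: February 25, 2010.
Next Tuesday: March 2, 2010.
The following Thursday is March 4, 2010.
Next Tuesday: March 9, 2010.
The following Thursday is March 11, 2010.

March 11, 2010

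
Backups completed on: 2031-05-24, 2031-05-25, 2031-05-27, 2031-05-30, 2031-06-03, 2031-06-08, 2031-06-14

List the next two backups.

2031-06-21, 2031-06-29

Intervals are 1, 2, 3, 4, 5, 6 days — an arithmetic progression with common difference 1.
Next gap: 7 days. 2031-06-14 + 7 days = 2031-06-21.
Next gap: 8 days. 2031-06-21 + 8 days = 2031-06-29.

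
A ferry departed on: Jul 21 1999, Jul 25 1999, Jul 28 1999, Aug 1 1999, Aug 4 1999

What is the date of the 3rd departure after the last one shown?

The gap pattern 4, 3, 4, 3 repeats every 2 events.
These are the Wednesdays and Sundays of each week.
The following Sunday is Aug 8 1999.
The following Wednesday is Aug 11 1999.
Next Sunday: Aug 15 1999.

Aug 15 1999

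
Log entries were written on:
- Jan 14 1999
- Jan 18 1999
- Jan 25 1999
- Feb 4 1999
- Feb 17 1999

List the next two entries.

Gaps: 4, 7, 10, 13 days — each gap is 3 larger than the previous one.
Next gap: 16 days. Feb 17 1999 + 16 days = Mar 5 1999.
Next gap: 19 days. Mar 5 1999 + 19 days = Mar 24 1999.

Mar 5 1999, Mar 24 1999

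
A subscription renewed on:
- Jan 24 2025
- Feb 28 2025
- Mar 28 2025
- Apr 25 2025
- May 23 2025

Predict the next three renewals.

Jun 27 2025, Jul 25 2025, Aug 22 2025

These are Fridays at 28- or 35-day spacing (35, 28, 28, 28).
The pattern: 4th Friday of the month.
4th Friday of June 2025: Jun 27 2025.
July 2025 — 4th Friday is Jul 25 2025.
4th Friday of August 2025: Aug 22 2025.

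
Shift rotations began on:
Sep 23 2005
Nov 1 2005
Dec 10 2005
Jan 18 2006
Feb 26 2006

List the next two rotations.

Apr 6 2006, May 15 2006

The spacing is 39, 39, 39, 39 days — always 39 days.
Feb 26 2006 + 39 days = Apr 6 2006.
Apr 6 2006 + 39 days = May 15 2006.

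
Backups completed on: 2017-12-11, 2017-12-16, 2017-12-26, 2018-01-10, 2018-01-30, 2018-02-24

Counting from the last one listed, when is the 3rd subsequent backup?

2018-06-09

Gaps: 5, 10, 15, 20, 25 days — each gap is 5 larger than the previous one.
Next gap: 30 days. 2018-02-24 + 30 days = 2018-03-26.
Next gap: 35 days. 2018-03-26 + 35 days = 2018-04-30.
Next gap: 40 days. 2018-04-30 + 40 days = 2018-06-09.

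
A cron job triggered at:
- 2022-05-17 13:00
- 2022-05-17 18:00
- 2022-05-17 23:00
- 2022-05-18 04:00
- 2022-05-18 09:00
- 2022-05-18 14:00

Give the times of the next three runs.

2022-05-18 19:00, 2022-05-19 00:00, 2022-05-19 05:00

Spacing: 5, 5, 5, 5, 5 h — constant 5 h.
2022-05-18 14:00 + 5 h = 2022-05-18 19:00.
2022-05-18 19:00 + 5 h = 2022-05-19 00:00.
2022-05-19 00:00 + 5 h = 2022-05-19 05:00.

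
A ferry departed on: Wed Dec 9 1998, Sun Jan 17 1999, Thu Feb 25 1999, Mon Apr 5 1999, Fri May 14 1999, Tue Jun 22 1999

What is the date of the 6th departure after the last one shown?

Fri Feb 11 2000

Every event comes 39 days after the last (39, 39, 39, 39, 39).
Tue Jun 22 1999 + 39 days = Sat Jul 31 1999.
Sat Jul 31 1999 + 39 days = Wed Sep 8 1999.
Wed Sep 8 1999 + 39 days = Sun Oct 17 1999.
Sun Oct 17 1999 + 39 days = Thu Nov 25 1999.
Thu Nov 25 1999 + 39 days = Mon Jan 3 2000.
Mon Jan 3 2000 + 39 days = Fri Feb 11 2000.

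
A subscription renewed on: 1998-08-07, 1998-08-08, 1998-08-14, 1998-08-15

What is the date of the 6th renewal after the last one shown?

1998-09-05

Gaps: 1, 6, 1 days — not constant, but cyclic with period 2.
The events fall on every Friday and Saturday.
Next Friday: 1998-08-21.
The following Saturday is 1998-08-22.
Next Friday: 1998-08-28.
Next Saturday: 1998-08-29.
The following Friday is 1998-09-04.
Next Saturday: 1998-09-05.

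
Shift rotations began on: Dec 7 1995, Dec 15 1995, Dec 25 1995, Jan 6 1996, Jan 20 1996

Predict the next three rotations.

Feb 5 1996, Feb 23 1996, Mar 14 1996

The spacing grows by 2 each time: 8, 10, 12, 14 days.
Next gap: 16 days. Jan 20 1996 + 16 days = Feb 5 1996.
Next gap: 18 days. Feb 5 1996 + 18 days = Feb 23 1996.
Next gap: 20 days. Feb 23 1996 + 20 days = Mar 14 1996.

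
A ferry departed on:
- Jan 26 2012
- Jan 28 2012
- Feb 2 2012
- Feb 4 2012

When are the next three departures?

The gap pattern 2, 5, 2 repeats every 2 events.
These are the Thursdays and Saturdays of each week.
The following Thursday is Feb 9 2012.
The following Saturday is Feb 11 2012.
Next Thursday: Feb 16 2012.

Feb 9 2012, Feb 11 2012, Feb 16 2012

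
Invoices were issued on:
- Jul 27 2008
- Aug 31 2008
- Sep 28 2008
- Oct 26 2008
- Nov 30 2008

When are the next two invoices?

Dec 28 2008, Jan 25 2009

These are Sundays with 35, 28, 28, 35-day gaps.
Each is the final Sunday of its month — Aug 31 2008 is past the 28th, so '4th Sunday' doesn't fit.
December 2008 ends with Sunday Dec 28 2008.
January 2009 ends with Sunday Jan 25 2009.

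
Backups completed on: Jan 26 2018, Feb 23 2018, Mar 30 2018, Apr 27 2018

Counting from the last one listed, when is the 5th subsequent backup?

These are Fridays with 28, 35, 28-day gaps.
Each is the final Friday of its month — Mar 30 2018 is past the 28th, so '4th Friday' doesn't fit.
Last Friday of May 2018: May 25 2018.
June 2018 ends with Friday Jun 29 2018.
July 2018 ends with Friday Jul 27 2018.
August 2018 ends with Friday Aug 31 2018.
Last Friday of September 2018: Sep 28 2018.

Sep 28 2018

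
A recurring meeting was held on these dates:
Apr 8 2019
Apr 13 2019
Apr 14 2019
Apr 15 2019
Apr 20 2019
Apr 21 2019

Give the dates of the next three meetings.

Apr 22 2019, Apr 27 2019, Apr 28 2019

Every event lands on a Monday or Saturday or Sunday (gaps cycle 5, 1, 1, 5, 1).
So the schedule is: every Monday, Saturday and Sunday.
The following Monday is Apr 22 2019.
The following Saturday is Apr 27 2019.
Next Sunday: Apr 28 2019.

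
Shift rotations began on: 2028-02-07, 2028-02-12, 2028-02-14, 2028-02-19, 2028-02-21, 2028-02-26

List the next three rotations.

2028-02-28, 2028-03-04, 2028-03-06

The gap pattern 5, 2, 5, 2, 5 repeats every 2 events.
These are the Mondays and Saturdays of each week.
The following Monday is 2028-02-28.
Next Saturday: 2028-03-04.
The following Monday is 2028-03-06.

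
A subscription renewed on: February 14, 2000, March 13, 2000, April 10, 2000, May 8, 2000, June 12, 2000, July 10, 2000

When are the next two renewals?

August 14, 2000; September 11, 2000

These are Mondays at 28- or 35-day spacing (28, 28, 28, 35, 28).
The pattern: 2nd Monday of the month.
August 2000 — 2nd Monday is August 14, 2000.
September 2000 — 2nd Monday is September 11, 2000.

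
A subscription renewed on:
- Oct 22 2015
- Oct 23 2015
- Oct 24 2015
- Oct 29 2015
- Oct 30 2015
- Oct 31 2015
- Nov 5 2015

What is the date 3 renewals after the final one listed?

Gaps: 1, 1, 5, 1, 1, 5 days — not constant, but cyclic with period 3.
The events fall on every Thursday, Friday and Saturday.
Next Friday: Nov 6 2015.
Next Saturday: Nov 7 2015.
Next Thursday: Nov 12 2015.

Nov 12 2015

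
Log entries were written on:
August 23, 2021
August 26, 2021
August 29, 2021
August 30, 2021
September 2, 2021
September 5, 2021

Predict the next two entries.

September 6, 2021; September 9, 2021

The gap pattern 3, 3, 1, 3, 3 repeats every 3 events.
These are the Mondays, Thursdays and Sundays of each week.
The following Monday is September 6, 2021.
Next Thursday: September 9, 2021.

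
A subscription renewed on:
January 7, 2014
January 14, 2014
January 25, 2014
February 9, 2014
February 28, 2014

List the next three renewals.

The spacing grows by 4 each time: 7, 11, 15, 19 days.
Next gap: 23 days. February 28, 2014 + 23 days = March 23, 2014.
Next gap: 27 days. March 23, 2014 + 27 days = April 19, 2014.
Next gap: 31 days. April 19, 2014 + 31 days = May 20, 2014.

March 23, 2014; April 19, 2014; May 20, 2014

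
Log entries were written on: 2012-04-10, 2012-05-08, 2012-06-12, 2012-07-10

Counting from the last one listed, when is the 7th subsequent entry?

These are Tuesdays at 28- or 35-day spacing (28, 35, 28).
The pattern: 2nd Tuesday of the month.
2nd Tuesday of August 2012: 2012-08-14.
September 2012 — 2nd Tuesday is 2012-09-11.
October 2012 — 2nd Tuesday is 2012-10-09.
2nd Tuesday of November 2012: 2012-11-13.
2nd Tuesday of December 2012: 2012-12-11.
January 2013 — 2nd Tuesday is 2013-01-08.
February 2013 — 2nd Tuesday is 2013-02-12.

2013-02-12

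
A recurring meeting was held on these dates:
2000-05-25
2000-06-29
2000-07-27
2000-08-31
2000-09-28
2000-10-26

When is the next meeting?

All Thursdays; the gaps (35, 28, 35, 28, 28) vary with month length.
This is the last Thursday of each month.
Last Thursday of November 2000: 2000-11-30.

2000-11-30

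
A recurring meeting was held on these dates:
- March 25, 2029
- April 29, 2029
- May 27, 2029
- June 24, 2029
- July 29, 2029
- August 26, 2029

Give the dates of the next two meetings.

All Sundays; the gaps (35, 28, 28, 35, 28) vary with month length.
This is the last Sunday of each month.
Last Sunday of September 2029: September 30, 2029.
Last Sunday of October 2029: October 28, 2029.

September 30, 2029; October 28, 2029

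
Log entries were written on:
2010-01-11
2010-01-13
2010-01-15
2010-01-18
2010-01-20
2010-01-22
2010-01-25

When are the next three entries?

2010-01-27, 2010-01-29, 2010-02-01

Every event lands on a Monday or Wednesday or Friday (gaps cycle 2, 2, 3, 2, 2, 3).
So the schedule is: every Monday, Wednesday and Friday.
Next Wednesday: 2010-01-27.
The following Friday is 2010-01-29.
Next Monday: 2010-02-01.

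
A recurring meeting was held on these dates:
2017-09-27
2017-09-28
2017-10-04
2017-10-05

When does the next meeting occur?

2017-10-11

Gaps: 1, 6, 1 days — not constant, but cyclic with period 2.
The events fall on every Wednesday and Thursday.
The following Wednesday is 2017-10-11.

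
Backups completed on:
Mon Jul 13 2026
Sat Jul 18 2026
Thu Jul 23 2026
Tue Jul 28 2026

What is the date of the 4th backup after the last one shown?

Mon Aug 17 2026

The spacing is 5, 5, 5 days — always 5 days.
Tue Jul 28 2026 + 5 days = Sun Aug 2 2026.
Sun Aug 2 2026 + 5 days = Fri Aug 7 2026.
Fri Aug 7 2026 + 5 days = Wed Aug 12 2026.
Wed Aug 12 2026 + 5 days = Mon Aug 17 2026.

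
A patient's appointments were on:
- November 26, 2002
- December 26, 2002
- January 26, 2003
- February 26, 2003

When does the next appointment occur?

Gaps: 30, 31, 31 days — not constant. Every event is on the 26th of the month.
Pattern: the 26th of each month.
March 2003: March 26, 2003.

March 26, 2003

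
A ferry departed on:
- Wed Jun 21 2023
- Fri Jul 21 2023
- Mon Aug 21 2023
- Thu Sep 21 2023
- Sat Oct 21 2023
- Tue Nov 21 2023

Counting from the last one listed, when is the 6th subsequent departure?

Tue May 21 2024

The day-of-month is always 21 (30, 31, 31, 30, 31 days between events).
So this recurs on the 21st of each month.
December 2023: Thu Dec 21 2023.
January 2024: Sun Jan 21 2024.
Next: February 2024 → Wed Feb 21 2024.
March 2024: Thu Mar 21 2024.
Next: April 2024 → Sun Apr 21 2024.
May 2024: Tue May 21 2024.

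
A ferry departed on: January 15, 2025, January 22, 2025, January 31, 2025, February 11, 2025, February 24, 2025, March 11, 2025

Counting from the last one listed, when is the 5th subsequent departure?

June 24, 2025

The spacing grows by 2 each time: 7, 9, 11, 13, 15 days.
Next gap: 17 days. March 11, 2025 + 17 days = March 28, 2025.
Next gap: 19 days. March 28, 2025 + 19 days = April 16, 2025.
Next gap: 21 days. April 16, 2025 + 21 days = May 7, 2025.
Next gap: 23 days. May 7, 2025 + 23 days = May 30, 2025.
Next gap: 25 days. May 30, 2025 + 25 days = June 24, 2025.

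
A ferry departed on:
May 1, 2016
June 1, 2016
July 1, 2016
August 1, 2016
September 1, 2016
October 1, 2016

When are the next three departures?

Gaps: 31, 30, 31, 31, 30 days — not constant. Every event is on the 1st of the month.
Pattern: the 1st of each month.
November 2016: November 1, 2016.
Next: December 2016 → December 1, 2016.
January 2017: January 1, 2017.

November 1, 2016; December 1, 2016; January 1, 2017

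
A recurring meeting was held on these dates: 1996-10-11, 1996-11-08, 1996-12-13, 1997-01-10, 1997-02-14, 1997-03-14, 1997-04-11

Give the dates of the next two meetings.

Gaps: 28, 35, 28, 35, 28, 28 days — a mix of 28 and 35. Every date is a Friday.
Each is the 2nd Friday of its month.
2nd Friday of May 1997: 1997-05-09.
June 1997 — 2nd Friday is 1997-06-13.

1997-05-09, 1997-06-13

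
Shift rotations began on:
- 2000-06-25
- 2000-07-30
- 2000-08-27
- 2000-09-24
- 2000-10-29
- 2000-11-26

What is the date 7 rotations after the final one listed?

2001-06-24

Every date is a Sunday; gaps 35, 28, 28, 35, 28 days.
Each is the last Sunday of its month (at least one falls on the 29th or later, ruling out '4th Sunday').
December 2000 ends with Sunday 2000-12-31.
Last Sunday of January 2001: 2001-01-28.
February 2001 ends with Sunday 2001-02-25.
Last Sunday of March 2001: 2001-03-25.
Last Sunday of April 2001: 2001-04-29.
May 2001 ends with Sunday 2001-05-27.
Last Sunday of June 2001: 2001-06-24.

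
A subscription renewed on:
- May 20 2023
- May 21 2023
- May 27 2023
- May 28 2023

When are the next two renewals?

Jun 3 2023, Jun 4 2023

The gap pattern 1, 6, 1 repeats every 2 events.
These are the Saturdays and Sundays of each week.
Next Saturday: Jun 3 2023.
The following Sunday is Jun 4 2023.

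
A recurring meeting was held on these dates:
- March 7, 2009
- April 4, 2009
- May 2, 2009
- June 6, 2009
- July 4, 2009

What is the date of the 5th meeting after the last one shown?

December 5, 2009

All dates are Saturdays, 28, 28, 35, 28 days apart.
Specifically, the 1st Saturday of each month.
August 2009 — 1st Saturday is August 1, 2009.
September 2009 — 1st Saturday is September 5, 2009.
1st Saturday of October 2009: October 3, 2009.
November 2009 — 1st Saturday is November 7, 2009.
December 2009 — 1st Saturday is December 5, 2009.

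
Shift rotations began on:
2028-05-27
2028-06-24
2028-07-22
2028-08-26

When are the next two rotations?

Gaps: 28, 28, 35 days — a mix of 28 and 35. Every date is a Saturday.
Each is the 4th Saturday of its month.
4th Saturday of September 2028: 2028-09-23.
4th Saturday of October 2028: 2028-10-28.

2028-09-23, 2028-10-28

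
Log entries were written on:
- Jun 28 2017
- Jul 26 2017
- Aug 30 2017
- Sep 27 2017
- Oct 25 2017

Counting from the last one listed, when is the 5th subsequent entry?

All Wednesdays; the gaps (28, 35, 28, 28) vary with month length.
This is the last Wednesday of each month.
Last Wednesday of November 2017: Nov 29 2017.
Last Wednesday of December 2017: Dec 27 2017.
January 2018 ends with Wednesday Jan 31 2018.
Last Wednesday of February 2018: Feb 28 2018.
Last Wednesday of March 2018: Mar 28 2018.

Mar 28 2018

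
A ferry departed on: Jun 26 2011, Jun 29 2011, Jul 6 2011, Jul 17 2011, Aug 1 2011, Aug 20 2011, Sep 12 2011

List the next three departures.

Oct 9 2011, Nov 9 2011, Dec 14 2011

Intervals are 3, 7, 11, 15, 19, 23 days — an arithmetic progression with common difference 4.
Next gap: 27 days. Sep 12 2011 + 27 days = Oct 9 2011.
Next gap: 31 days. Oct 9 2011 + 31 days = Nov 9 2011.
Next gap: 35 days. Nov 9 2011 + 35 days = Dec 14 2011.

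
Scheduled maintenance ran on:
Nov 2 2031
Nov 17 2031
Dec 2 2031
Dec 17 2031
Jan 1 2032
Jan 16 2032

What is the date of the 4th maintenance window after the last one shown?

Mar 16 2032

Every event comes 15 days after the last (15, 15, 15, 15, 15).
Jan 16 2032 + 15 days = Jan 31 2032.
Jan 31 2032 + 15 days = Feb 15 2032.
Feb 15 2032 + 15 days = Mar 1 2032.
Mar 1 2032 + 15 days = Mar 16 2032.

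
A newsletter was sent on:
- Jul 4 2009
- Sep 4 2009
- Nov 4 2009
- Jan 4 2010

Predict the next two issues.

Mar 4 2010, May 4 2010

Gaps: 62, 61, 61 days — not constant. Every event is on the 4th of the month.
Pattern: the 4th of every 2 months.
Next: March 2010 → Mar 4 2010.
Next: May 2010 → May 4 2010.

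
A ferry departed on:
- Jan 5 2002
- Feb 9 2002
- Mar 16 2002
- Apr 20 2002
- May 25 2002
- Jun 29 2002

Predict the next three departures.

The spacing is 35, 35, 35, 35, 35 days — always 35 days.
Jun 29 2002 + 35 days = Aug 3 2002.
Aug 3 2002 + 35 days = Sep 7 2002.
Sep 7 2002 + 35 days = Oct 12 2002.

Aug 3 2002, Sep 7 2002, Oct 12 2002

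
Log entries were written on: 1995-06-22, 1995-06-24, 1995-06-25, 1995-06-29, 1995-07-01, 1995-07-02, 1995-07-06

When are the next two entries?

1995-07-08, 1995-07-09

Gaps: 2, 1, 4, 2, 1, 4 days — not constant, but cyclic with period 3.
The events fall on every Thursday, Saturday and Sunday.
The following Saturday is 1995-07-08.
The following Sunday is 1995-07-09.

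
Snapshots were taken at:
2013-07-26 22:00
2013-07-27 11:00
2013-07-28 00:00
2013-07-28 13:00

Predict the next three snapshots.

Gaps: 13, 13, 13 hours — each event is 13 hours after the previous one.
2013-07-28 13:00 + 13 h = 2013-07-29 02:00.
2013-07-29 02:00 + 13 h = 2013-07-29 15:00.
2013-07-29 15:00 + 13 h = 2013-07-30 04:00.

2013-07-29 02:00, 2013-07-29 15:00, 2013-07-30 04:00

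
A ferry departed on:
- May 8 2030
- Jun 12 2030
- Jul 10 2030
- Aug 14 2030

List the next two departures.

Sep 11 2030, Oct 9 2030

All dates are Wednesdays, 35, 28, 35 days apart.
Specifically, the 2nd Wednesday of each month.
September 2030 — 2nd Wednesday is Sep 11 2030.
October 2030 — 2nd Wednesday is Oct 9 2030.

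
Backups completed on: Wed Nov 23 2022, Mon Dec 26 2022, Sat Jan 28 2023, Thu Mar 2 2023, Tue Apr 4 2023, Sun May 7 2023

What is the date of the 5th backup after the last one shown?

Thu Oct 19 2023

Every event comes 33 days after the last (33, 33, 33, 33, 33).
Sun May 7 2023 + 33 days = Fri Jun 9 2023.
Fri Jun 9 2023 + 33 days = Wed Jul 12 2023.
Wed Jul 12 2023 + 33 days = Mon Aug 14 2023.
Mon Aug 14 2023 + 33 days = Sat Sep 16 2023.
Sat Sep 16 2023 + 33 days = Thu Oct 19 2023.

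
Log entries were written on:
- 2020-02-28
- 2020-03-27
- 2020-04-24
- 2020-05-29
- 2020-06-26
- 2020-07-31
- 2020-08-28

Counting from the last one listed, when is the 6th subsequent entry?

2021-02-26

Every date is a Friday; gaps 28, 28, 35, 28, 35, 28 days.
Each is the last Friday of its month (at least one falls on the 29th or later, ruling out '4th Friday').
September 2020 ends with Friday 2020-09-25.
October 2020 ends with Friday 2020-10-30.
November 2020 ends with Friday 2020-11-27.
Last Friday of December 2020: 2020-12-25.
January 2021 ends with Friday 2021-01-29.
February 2021 ends with Friday 2021-02-26.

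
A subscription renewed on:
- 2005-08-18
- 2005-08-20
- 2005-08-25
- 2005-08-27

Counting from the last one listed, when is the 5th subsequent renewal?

The gap pattern 2, 5, 2 repeats every 2 events.
These are the Thursdays and Saturdays of each week.
The following Thursday is 2005-09-01.
The following Saturday is 2005-09-03.
The following Thursday is 2005-09-08.
The following Saturday is 2005-09-10.
The following Thursday is 2005-09-15.

2005-09-15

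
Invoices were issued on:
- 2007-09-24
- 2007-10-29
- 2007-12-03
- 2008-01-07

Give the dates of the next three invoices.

Gaps between consecutive events: 35, 35, 35 days — a constant 35-day interval.
2008-01-07 + 35 days = 2008-02-11.
2008-02-11 + 35 days = 2008-03-17.
2008-03-17 + 35 days = 2008-04-21.

2008-02-11, 2008-03-17, 2008-04-21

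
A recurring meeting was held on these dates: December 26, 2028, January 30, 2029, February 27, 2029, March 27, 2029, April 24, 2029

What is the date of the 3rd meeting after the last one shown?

These are Tuesdays with 35, 28, 28, 28-day gaps.
Each is the final Tuesday of its month — January 30, 2029 is past the 28th, so '4th Tuesday' doesn't fit.
Last Tuesday of May 2029: May 29, 2029.
Last Tuesday of June 2029: June 26, 2029.
Last Tuesday of July 2029: July 31, 2029.

July 31, 2029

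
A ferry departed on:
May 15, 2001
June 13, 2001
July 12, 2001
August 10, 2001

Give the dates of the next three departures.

September 8, 2001; October 7, 2001; November 5, 2001

Gaps between consecutive events: 29, 29, 29 days — a constant 29-day interval.
August 10, 2001 + 29 days = September 8, 2001.
September 8, 2001 + 29 days = October 7, 2001.
October 7, 2001 + 29 days = November 5, 2001.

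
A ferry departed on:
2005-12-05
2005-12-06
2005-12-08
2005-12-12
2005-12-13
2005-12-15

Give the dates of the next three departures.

2005-12-19, 2005-12-20, 2005-12-22

The gap pattern 1, 2, 4, 1, 2 repeats every 3 events.
These are the Mondays, Tuesdays and Thursdays of each week.
The following Monday is 2005-12-19.
The following Tuesday is 2005-12-20.
Next Thursday: 2005-12-22.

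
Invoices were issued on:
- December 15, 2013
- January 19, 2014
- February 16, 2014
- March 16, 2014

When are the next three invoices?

April 20, 2014; May 18, 2014; June 15, 2014

Gaps: 35, 28, 28 days — a mix of 28 and 35. Every date is a Sunday.
Each is the 3rd Sunday of its month.
3rd Sunday of April 2014: April 20, 2014.
3rd Sunday of May 2014: May 18, 2014.
June 2014 — 3rd Sunday is June 15, 2014.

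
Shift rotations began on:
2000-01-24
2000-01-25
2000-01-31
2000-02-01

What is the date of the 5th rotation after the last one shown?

Every event lands on a Monday or Tuesday (gaps cycle 1, 6, 1).
So the schedule is: every Monday and Tuesday.
Next Monday: 2000-02-07.
Next Tuesday: 2000-02-08.
Next Monday: 2000-02-14.
The following Tuesday is 2000-02-15.
The following Monday is 2000-02-21.

2000-02-21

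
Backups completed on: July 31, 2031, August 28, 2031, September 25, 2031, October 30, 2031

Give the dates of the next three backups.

Every date is a Thursday; gaps 28, 28, 35 days.
Each is the last Thursday of its month (at least one falls on the 29th or later, ruling out '4th Thursday').
Last Thursday of November 2031: November 27, 2031.
Last Thursday of December 2031: December 25, 2031.
Last Thursday of January 2032: January 29, 2032.

November 27, 2031; December 25, 2031; January 29, 2032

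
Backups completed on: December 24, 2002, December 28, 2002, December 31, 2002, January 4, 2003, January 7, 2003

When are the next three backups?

Gaps: 4, 3, 4, 3 days — not constant, but cyclic with period 2.
The events fall on every Tuesday and Saturday.
Next Saturday: January 11, 2003.
The following Tuesday is January 14, 2003.
Next Saturday: January 18, 2003.

January 11, 2003; January 14, 2003; January 18, 2003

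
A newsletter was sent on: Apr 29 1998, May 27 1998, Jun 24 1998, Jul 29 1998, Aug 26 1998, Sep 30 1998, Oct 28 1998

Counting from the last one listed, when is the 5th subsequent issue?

Mar 31 1999

Every date is a Wednesday; gaps 28, 28, 35, 28, 35, 28 days.
Each is the last Wednesday of its month (at least one falls on the 29th or later, ruling out '4th Wednesday').
Last Wednesday of November 1998: Nov 25 1998.
December 1998 ends with Wednesday Dec 30 1998.
January 1999 ends with Wednesday Jan 27 1999.
Last Wednesday of February 1999: Feb 24 1999.
Last Wednesday of March 1999: Mar 31 1999.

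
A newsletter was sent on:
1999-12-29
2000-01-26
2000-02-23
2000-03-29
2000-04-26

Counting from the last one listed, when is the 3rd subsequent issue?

Every date is a Wednesday; gaps 28, 28, 35, 28 days.
Each is the last Wednesday of its month (at least one falls on the 29th or later, ruling out '4th Wednesday').
May 2000 ends with Wednesday 2000-05-31.
June 2000 ends with Wednesday 2000-06-28.
Last Wednesday of July 2000: 2000-07-26.

2000-07-26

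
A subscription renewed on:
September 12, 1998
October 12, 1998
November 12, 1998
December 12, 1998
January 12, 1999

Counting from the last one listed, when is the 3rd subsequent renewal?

Each date is the 12th; the gaps (30, 31, 30, 31) track the month lengths.
The rule is the 12th of each month.
Next: February 1999 → February 12, 1999.
Next: March 1999 → March 12, 1999.
April 1999: April 12, 1999.

April 12, 1999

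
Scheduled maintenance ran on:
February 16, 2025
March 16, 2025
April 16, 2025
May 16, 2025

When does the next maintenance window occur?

Gaps: 28, 31, 30 days — not constant. Every event is on the 16th of the month.
Pattern: the 16th of each month.
June 2025: June 16, 2025.

June 16, 2025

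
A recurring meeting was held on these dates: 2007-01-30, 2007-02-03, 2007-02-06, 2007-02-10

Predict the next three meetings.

2007-02-13, 2007-02-17, 2007-02-20

Every event lands on a Tuesday or Saturday (gaps cycle 4, 3, 4).
So the schedule is: every Tuesday and Saturday.
Next Tuesday: 2007-02-13.
The following Saturday is 2007-02-17.
Next Tuesday: 2007-02-20.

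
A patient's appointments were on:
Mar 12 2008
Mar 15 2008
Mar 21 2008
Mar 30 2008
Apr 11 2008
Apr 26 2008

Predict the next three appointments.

Gaps: 3, 6, 9, 12, 15 days — each gap is 3 larger than the previous one.
Next gap: 18 days. Apr 26 2008 + 18 days = May 14 2008.
Next gap: 21 days. May 14 2008 + 21 days = Jun 4 2008.
Next gap: 24 days. Jun 4 2008 + 24 days = Jun 28 2008.

May 14 2008, Jun 4 2008, Jun 28 2008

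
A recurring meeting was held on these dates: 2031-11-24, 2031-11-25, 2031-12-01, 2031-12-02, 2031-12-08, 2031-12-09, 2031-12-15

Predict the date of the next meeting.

Gaps: 1, 6, 1, 6, 1, 6 days — not constant, but cyclic with period 2.
The events fall on every Monday and Tuesday.
The following Tuesday is 2031-12-16.

2031-12-16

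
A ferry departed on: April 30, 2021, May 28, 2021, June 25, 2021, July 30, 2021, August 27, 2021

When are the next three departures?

September 24, 2021; October 29, 2021; November 26, 2021

All Fridays; the gaps (28, 28, 35, 28) vary with month length.
This is the last Friday of each month.
September 2021 ends with Friday September 24, 2021.
Last Friday of October 2021: October 29, 2021.
Last Friday of November 2021: November 26, 2021.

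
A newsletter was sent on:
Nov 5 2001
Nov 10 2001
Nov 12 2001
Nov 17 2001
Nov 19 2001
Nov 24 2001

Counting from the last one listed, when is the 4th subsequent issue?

Dec 8 2001

Gaps: 5, 2, 5, 2, 5 days — not constant, but cyclic with period 2.
The events fall on every Monday and Saturday.
The following Monday is Nov 26 2001.
The following Saturday is Dec 1 2001.
The following Monday is Dec 3 2001.
The following Saturday is Dec 8 2001.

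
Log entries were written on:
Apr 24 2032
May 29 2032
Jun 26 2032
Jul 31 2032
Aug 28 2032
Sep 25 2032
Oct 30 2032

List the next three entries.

All Saturdays; the gaps (35, 28, 35, 28, 28, 35) vary with month length.
This is the last Saturday of each month.
Last Saturday of November 2032: Nov 27 2032.
December 2032 ends with Saturday Dec 25 2032.
January 2033 ends with Saturday Jan 29 2033.

Nov 27 2032, Dec 25 2032, Jan 29 2033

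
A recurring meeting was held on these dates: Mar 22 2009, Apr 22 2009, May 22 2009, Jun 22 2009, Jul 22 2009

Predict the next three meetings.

Aug 22 2009, Sep 22 2009, Oct 22 2009

The day-of-month is always 22 (31, 30, 31, 30 days between events).
So this recurs on the 22nd of each month.
August 2009: Aug 22 2009.
September 2009: Sep 22 2009.
October 2009: Oct 22 2009.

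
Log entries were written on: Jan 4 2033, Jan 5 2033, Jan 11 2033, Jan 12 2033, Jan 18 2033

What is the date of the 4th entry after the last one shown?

Feb 1 2033

Gaps: 1, 6, 1, 6 days — not constant, but cyclic with period 2.
The events fall on every Tuesday and Wednesday.
The following Wednesday is Jan 19 2033.
Next Tuesday: Jan 25 2033.
Next Wednesday: Jan 26 2033.
Next Tuesday: Feb 1 2033.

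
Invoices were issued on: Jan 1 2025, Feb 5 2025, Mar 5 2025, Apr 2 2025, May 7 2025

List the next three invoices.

Jun 4 2025, Jul 2 2025, Aug 6 2025

All dates are Wednesdays, 35, 28, 28, 35 days apart.
Specifically, the 1st Wednesday of each month.
June 2025 — 1st Wednesday is Jun 4 2025.
1st Wednesday of July 2025: Jul 2 2025.
August 2025 — 1st Wednesday is Aug 6 2025.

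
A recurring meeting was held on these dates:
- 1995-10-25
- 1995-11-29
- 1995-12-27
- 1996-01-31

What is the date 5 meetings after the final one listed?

Every date is a Wednesday; gaps 35, 28, 35 days.
Each is the last Wednesday of its month (at least one falls on the 29th or later, ruling out '4th Wednesday').
February 1996 ends with Wednesday 1996-02-28.
March 1996 ends with Wednesday 1996-03-27.
Last Wednesday of April 1996: 1996-04-24.
May 1996 ends with Wednesday 1996-05-29.
Last Wednesday of June 1996: 1996-06-26.

1996-06-26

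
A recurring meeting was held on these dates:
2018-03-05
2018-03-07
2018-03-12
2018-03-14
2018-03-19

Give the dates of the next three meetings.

2018-03-21, 2018-03-26, 2018-03-28

The gap pattern 2, 5, 2, 5 repeats every 2 events.
These are the Mondays and Wednesdays of each week.
Next Wednesday: 2018-03-21.
Next Monday: 2018-03-26.
The following Wednesday is 2018-03-28.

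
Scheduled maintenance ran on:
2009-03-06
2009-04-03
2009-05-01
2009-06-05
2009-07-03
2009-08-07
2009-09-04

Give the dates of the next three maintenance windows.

Gaps: 28, 28, 35, 28, 35, 28 days — a mix of 28 and 35. Every date is a Friday.
Each is the 1st Friday of its month.
1st Friday of October 2009: 2009-10-02.
1st Friday of November 2009: 2009-11-06.
1st Friday of December 2009: 2009-12-04.

2009-10-02, 2009-11-06, 2009-12-04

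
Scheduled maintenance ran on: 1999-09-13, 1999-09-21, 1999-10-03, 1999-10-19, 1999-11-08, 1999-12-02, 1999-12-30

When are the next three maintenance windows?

Gaps: 8, 12, 16, 20, 24, 28 days — each gap is 4 larger than the previous one.
Next gap: 32 days. 1999-12-30 + 32 days = 2000-01-31.
Next gap: 36 days. 2000-01-31 + 36 days = 2000-03-07.
Next gap: 40 days. 2000-03-07 + 40 days = 2000-04-16.

2000-01-31, 2000-03-07, 2000-04-16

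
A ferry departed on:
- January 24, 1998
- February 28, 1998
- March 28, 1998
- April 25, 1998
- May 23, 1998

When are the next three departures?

June 27, 1998; July 25, 1998; August 22, 1998

All dates are Saturdays, 35, 28, 28, 28 days apart.
Specifically, the 4th Saturday of each month.
4th Saturday of June 1998: June 27, 1998.
4th Saturday of July 1998: July 25, 1998.
4th Saturday of August 1998: August 22, 1998.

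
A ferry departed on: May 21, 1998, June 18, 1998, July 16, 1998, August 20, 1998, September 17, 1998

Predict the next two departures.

October 15, 1998; November 19, 1998

Gaps: 28, 28, 35, 28 days — a mix of 28 and 35. Every date is a Thursday.
Each is the 3rd Thursday of its month.
October 1998 — 3rd Thursday is October 15, 1998.
November 1998 — 3rd Thursday is November 19, 1998.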